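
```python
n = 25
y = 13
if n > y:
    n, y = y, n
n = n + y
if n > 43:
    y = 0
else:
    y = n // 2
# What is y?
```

Trace:
`n = 25` → n = 25
`y = 13` → y = 13
`if n > y: ...` → n > y is True → n = 13; y = 25
`n = n + y` → n = 38
`if n > 43: ...` → n > 43 is False, take else branch → y = 19
So y = 19

Answer: 19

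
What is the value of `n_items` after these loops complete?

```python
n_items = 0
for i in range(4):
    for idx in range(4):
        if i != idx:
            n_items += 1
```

4² - 4 (exclude diagonal)
`n_items` takes the values: 0 → 1 → 2 → 3 → 4 → 5 → 6 → 7 → 8 → 9 → 10 → 11 → 12

Answer: 12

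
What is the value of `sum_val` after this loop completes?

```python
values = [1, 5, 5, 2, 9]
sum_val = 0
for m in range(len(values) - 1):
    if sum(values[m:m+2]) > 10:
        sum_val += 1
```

Count windows with sum > 10
`sum_val` takes the values: 0 → 1

Answer: 1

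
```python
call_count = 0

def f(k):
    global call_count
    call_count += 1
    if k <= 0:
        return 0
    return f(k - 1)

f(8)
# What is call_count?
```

Linear recursion stepping by 1: 9 calls from k=8 down to ≤0.

Answer: 9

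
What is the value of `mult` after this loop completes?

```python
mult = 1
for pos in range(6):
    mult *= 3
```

3^6 = 729
`mult` takes the values: 1 → 3 → 9 → 27 → 81 → 243 → 729

Answer: 729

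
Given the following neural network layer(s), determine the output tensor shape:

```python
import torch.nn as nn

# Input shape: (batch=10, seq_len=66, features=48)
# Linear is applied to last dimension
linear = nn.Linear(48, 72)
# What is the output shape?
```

Input: (10, 66, 48) -> Output: (10, 66, 72)

Answer: (10, 66, 72)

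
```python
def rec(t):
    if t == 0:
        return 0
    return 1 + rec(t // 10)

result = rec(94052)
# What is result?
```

Count of digits of 94052: 5

Answer: 5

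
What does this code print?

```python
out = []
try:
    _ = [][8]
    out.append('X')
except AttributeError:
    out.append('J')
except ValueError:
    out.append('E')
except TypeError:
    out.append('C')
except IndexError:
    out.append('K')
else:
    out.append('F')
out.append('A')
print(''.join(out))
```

Execution trace: 'K' (except IndexError) → 'A' (after the try/except). Output: KA

Answer: KA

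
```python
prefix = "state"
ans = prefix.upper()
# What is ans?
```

Trace:
`prefix = "state"` → prefix = 'state'
`ans = prefix.upper()` → ans = 'STATE'
So ans = 'STATE'

Answer: 'STATE'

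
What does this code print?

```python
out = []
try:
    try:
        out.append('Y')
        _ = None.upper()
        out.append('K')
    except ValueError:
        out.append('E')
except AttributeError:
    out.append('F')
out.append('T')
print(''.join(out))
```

Execution trace: 'Y' (try body) → 'F' (outer except AttributeError) → 'T' (after the try/except). Output: YFT

Answer: YFT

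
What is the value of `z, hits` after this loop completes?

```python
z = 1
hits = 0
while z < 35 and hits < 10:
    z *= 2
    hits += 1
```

Double until >= 35 or 10 iterations
`z, hits` takes the values: (1, 0) → (2, 0) → (2, 1) → (4, 1) → (4, 2) → (8, 2) → (8, 3) → (16, 3) → (16, 4) → (32, 4) → (32, 5) → (64, 5) → (64, 6)

Answer: 64, 6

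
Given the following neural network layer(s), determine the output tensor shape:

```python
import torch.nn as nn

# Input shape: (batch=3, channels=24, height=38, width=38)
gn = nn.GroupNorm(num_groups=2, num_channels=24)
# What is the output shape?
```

Input: (3, 24, 38, 38) -> Output: (3, 24, 38, 38)

Answer: (3, 24, 38, 38)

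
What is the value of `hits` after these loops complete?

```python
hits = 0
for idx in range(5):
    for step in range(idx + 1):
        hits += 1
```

Triangle: 1 + 2 + ... + 5
`hits` takes the values: 0 → 1 → 2 → 3 → 4 → 5 → 6 → 7 → 8 → 9 → 10 → 11 → 12 → 13 → 14 → 15

Answer: 15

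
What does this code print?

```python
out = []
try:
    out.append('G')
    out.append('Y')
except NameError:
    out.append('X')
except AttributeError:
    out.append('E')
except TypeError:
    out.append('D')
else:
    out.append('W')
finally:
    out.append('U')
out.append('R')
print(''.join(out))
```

Execution trace: 'G' (try body) → 'Y' (try body, no exception) → 'W' (else) → 'U' (finally) → 'R' (after the try/except). Output: GYWUR

Answer: GYWUR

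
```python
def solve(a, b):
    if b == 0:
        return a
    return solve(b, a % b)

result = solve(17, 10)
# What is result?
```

solve(17, 10) -> solve(10, 7) -> solve(7, 3) -> solve(3, 1) -> solve(1, 0) -> 1

Answer: 1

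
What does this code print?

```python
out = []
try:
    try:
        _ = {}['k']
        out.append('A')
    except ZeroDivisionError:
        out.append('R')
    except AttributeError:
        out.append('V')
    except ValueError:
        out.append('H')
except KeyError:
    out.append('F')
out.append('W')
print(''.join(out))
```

Execution trace: 'F' (outer except KeyError) → 'W' (after the try/except). Output: FW

Answer: FW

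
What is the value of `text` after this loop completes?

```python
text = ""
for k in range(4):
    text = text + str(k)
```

Concatenate digits 0 to 3
`text` takes the values: "" → "0" → "01" → "012" → "0123"

Answer: "0123"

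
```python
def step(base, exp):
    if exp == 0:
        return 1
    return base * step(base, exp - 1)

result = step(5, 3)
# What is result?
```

step(5, 3) = 5 * 5 * 5 = 125

Answer: 125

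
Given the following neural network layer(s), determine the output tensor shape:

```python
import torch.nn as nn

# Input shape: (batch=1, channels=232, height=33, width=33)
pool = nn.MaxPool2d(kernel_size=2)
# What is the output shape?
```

Input: (1, 232, 33, 33) -> Output: (1, 232, 16, 16)

Answer: (1, 232, 16, 16)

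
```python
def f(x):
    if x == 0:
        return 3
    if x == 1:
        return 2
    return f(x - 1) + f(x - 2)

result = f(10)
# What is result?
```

Build up from base cases: f(0)=3, f(1)=2, f(2)=5, f(3)=7, f(4)=12, f(5)=19, f(6)=31, ..., f(10)=212

Answer: 212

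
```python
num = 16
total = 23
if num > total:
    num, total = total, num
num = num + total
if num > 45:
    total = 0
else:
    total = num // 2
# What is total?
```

Trace:
`num = 16` → num = 16
`total = 23` → total = 23
`if num > total: ...` → num > total is False → no variable changes
`num = num + total` → num = 39
`if num > 45: ...` → num > 45 is False, take else branch → total = 19
So total = 19

Answer: 19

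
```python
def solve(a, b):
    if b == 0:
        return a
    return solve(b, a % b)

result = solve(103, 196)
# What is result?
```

solve(103, 196) -> solve(196, 103) -> solve(103, 93) -> solve(93, 10) -> solve(10, 3) -> solve(3, 1) -> solve(1, 0) -> 1

Answer: 1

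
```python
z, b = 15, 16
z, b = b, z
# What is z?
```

Trace:
`z, b = 15, 16` → z = 15; b = 16
`z, b = b, z` → z = 16; b = 15
So z = 16

Answer: 16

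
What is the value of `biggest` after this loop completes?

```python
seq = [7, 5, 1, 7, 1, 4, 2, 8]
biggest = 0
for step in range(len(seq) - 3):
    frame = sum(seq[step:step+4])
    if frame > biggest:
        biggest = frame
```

Max sum of 4-element window in [7, 5, 1, 7, 1, 4, 2, 8]
`biggest` takes the values: 0 → 20

Answer: 20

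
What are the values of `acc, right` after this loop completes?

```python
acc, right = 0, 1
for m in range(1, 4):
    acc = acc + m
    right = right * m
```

Sum and factorial of 1 to 3
`acc, right` takes the values: (0, 1) → (1, 1) → (3, 1) → (3, 2) → (6, 2) → (6, 6)

Answer: 6, 6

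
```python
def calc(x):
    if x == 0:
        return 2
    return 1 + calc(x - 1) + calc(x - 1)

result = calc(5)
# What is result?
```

calc(x) = 1 + 2·calc(x-1), calc(0)=2. Closed form: (2+1)·2^5 - 1 = 95.

Answer: 95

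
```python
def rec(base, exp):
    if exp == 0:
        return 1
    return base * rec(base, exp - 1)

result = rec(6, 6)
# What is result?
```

rec(6, 6) = 6 * 6 * 6 * 6 * 6 * 6 = 46656

Answer: 46656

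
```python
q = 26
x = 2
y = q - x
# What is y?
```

Trace:
`q = 26` → q = 26
`x = 2` → x = 2
`y = q - x` → y = 24
So y = 24

Answer: 24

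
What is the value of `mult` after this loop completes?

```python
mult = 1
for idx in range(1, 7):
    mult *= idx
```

6! = 720
`mult` takes the values: 1 → 2 → 6 → 24 → 120 → 720

Answer: 720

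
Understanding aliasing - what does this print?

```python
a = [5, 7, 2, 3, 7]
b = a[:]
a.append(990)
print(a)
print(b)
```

Key concept: slice [:] creates copy.
Step by step:
`a = [5, 7, 2, 3, 7]` → a = [5, 7, 2, 3, 7]
`b = a[:]` → b = [5, 7, 2, 3, 7]
`a.append(990)` → a = [5, 7, 2, 3, 7, 990]
`print(a)` → prints [5, 7, 2, 3, 7, 990]
`print(b)` → prints [5, 7, 2, 3, 7]

Answer:
[5, 7, 2, 3, 7, 990]
[5, 7, 2, 3, 7]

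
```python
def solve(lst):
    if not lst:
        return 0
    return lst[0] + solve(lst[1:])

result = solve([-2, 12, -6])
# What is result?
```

(-2) + 12 + (-6) + 0 = 4

Answer: 4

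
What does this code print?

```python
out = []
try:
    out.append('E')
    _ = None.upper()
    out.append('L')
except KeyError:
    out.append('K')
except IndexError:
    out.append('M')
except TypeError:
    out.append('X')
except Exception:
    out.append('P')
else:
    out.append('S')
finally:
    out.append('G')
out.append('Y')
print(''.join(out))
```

Execution trace: 'E' (try body) → 'P' (except Exception) → 'G' (finally) → 'Y' (after the try/except). Output: EPGY

Answer: EPGY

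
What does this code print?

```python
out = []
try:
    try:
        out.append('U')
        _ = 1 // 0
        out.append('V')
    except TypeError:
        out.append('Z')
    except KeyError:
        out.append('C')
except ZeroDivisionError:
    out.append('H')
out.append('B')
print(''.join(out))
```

Execution trace: 'U' (try body) → 'H' (outer except ZeroDivisionError) → 'B' (after the try/except). Output: UHB

Answer: UHB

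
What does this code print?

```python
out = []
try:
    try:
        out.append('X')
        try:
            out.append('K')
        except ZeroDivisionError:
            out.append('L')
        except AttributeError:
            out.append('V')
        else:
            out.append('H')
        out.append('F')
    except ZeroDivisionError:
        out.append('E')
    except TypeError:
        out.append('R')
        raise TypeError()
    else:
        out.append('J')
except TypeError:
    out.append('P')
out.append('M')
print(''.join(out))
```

Execution trace: 'X' (try body) → 'K' (inner try body, no exception) → 'H' (inner else) → 'F' (try body, no exception) → 'J' (else) → 'M' (after the try/except). Output: XKHFJM

Answer: XKHFJM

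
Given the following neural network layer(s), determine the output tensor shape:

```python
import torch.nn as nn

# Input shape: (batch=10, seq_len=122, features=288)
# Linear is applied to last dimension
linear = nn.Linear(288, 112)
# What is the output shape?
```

Input: (10, 122, 288) -> Output: (10, 122, 112)

Answer: (10, 122, 112)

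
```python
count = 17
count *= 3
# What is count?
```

Trace:
`count = 17` → count = 17
`count *= 3` → count = 51
So count = 51

Answer: 51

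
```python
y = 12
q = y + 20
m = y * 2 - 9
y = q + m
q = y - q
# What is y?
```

Trace:
`y = 12` → y = 12
`q = y + 20` → q = 32
`m = y * 2 - 9` → m = 15
`y = q + m` → y = 47
`q = y - q` → q = 15
So y = 47

Answer: 47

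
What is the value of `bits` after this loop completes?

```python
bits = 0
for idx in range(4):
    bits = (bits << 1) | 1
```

Build 4 consecutive 1-bits: 0b1111
`bits` takes the values: 0 → 1 → 3 → 7 → 15

Answer: 15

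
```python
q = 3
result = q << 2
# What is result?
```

Trace:
`q = 3` → q = 3
`result = q << 2` → result = 12
So result = 12

Answer: 12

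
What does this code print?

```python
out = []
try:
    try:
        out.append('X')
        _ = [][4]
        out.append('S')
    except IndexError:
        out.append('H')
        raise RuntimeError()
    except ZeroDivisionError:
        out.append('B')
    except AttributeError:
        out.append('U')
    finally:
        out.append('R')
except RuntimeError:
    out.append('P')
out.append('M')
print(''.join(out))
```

Execution trace: 'X' (inner try body) → 'H' (inner except IndexError) → 'R' (inner finally) → 'P' (outer except RuntimeError) → 'M' (after the try/except). Output: XHRPM

Answer: XHRPM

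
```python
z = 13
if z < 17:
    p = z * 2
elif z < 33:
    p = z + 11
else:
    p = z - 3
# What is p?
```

Trace:
`z = 13` → z = 13
`if z < 17: ...` → z < 17 is True → p = 26
So p = 26

Answer: 26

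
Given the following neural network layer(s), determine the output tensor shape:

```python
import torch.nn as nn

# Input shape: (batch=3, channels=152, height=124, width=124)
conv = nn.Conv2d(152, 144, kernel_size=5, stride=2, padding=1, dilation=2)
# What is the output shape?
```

Input: (3, 152, 124, 124) -> Output: (3, 144, 59, 59)

Answer: (3, 144, 59, 59)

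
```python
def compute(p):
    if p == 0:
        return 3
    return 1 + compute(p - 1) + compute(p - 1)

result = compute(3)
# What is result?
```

compute(p) = 1 + 2·compute(p-1), compute(0)=3. Closed form: (3+1)·2^3 - 1 = 31.

Answer: 31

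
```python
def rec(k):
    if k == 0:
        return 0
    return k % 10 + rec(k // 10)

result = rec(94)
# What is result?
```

Sum of digits of 94: 4 + 9 = 13

Answer: 13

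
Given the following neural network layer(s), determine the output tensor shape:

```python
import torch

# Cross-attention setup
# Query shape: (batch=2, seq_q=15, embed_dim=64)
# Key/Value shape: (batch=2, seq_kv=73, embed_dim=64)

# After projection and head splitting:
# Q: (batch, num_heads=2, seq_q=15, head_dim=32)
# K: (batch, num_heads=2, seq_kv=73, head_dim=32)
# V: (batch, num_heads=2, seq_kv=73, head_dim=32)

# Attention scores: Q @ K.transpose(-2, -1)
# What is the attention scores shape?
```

Input: (2, 15, 64) -> Output: (2, 2, 15, 73)

Answer: (2, 2, 15, 73)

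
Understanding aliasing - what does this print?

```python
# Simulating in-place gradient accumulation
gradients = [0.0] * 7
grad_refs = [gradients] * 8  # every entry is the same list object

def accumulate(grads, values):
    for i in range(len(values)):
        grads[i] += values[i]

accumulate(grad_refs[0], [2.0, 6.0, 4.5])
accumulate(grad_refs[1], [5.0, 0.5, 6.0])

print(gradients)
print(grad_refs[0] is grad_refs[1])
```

Key concept: gradient accumulation aliasing.
Step by step:
`gradients = [0.0] * 7` → gradients = [0.0, 0.0, 0.0, 0.0, 0.0, 0.0, 0.0]
`grad_refs = [gradients] * 8` → grad_refs = [[0.0, 0.0, 0.0, 0.0, 0.0, 0.0, 0.0], [0.0, 0.0, 0.0, 0.0, 0.0, 0.0, 0.0], [0.0, 0.0, 0.0, 0.0, 0.0, 0.0, 0.0], [0.0, 0.0, 0.0, 0.0, 0.0, 0.0, 0.0], [0.0, 0.0, 0.0, 0.0, 0.0, 0.0, 0.0], [0.0, 0.0, 0.0, 0.0, 0.0, 0.0, 0.0], [0.0, 0.0, 0.0, 0.0, 0.0, 0.0, 0.0], [0.0, 0.0, 0.0, 0.0, 0.0, 0.0, 0.0]]
`accumulate(grad_refs[0], [2.0, 6.0, 4.5])` → gradients = [2.0, 6.0, 4.5, 0.0, 0.0, 0.0, 0.0]; grad_refs = [[2.0, 6.0, 4.5, 0.0, 0.0, 0.0, 0.0], [2.0, 6.0, 4.5, 0.0, 0.0, 0.0, 0.0], [2.0, 6.0, 4.5, 0.0, 0.0, 0.0, 0.0], [2.0, 6.0, 4.5, 0.0, 0.0, 0.0, 0.0], [2.0, 6.0, 4.5, 0.0, 0.0, 0.0, 0.0], [2.0, 6.0, 4.5, 0.0, 0.0, 0.0, 0.0], [2.0, 6.0, 4.5, 0.0, 0.0, 0.0, 0.0], [2.0, 6.0, 4.5, 0.0, 0.0, 0.0, 0.0]]
`accumulate(grad_refs[1], [5.0, 0.5, 6.0])` → gradients = [7.0, 6.5, 10.5, 0.0, 0.0, 0.0, 0.0]; grad_refs = [[7.0, 6.5, 10.5, 0.0, 0.0, 0.0, 0.0], [7.0, 6.5, 10.5, 0.0, 0.0, 0.0, 0.0], [7.0, 6.5, 10.5, 0.0, 0.0, 0.0, 0.0], [7.0, 6.5, 10.5, 0.0, 0.0, 0.0, 0.0], [7.0, 6.5, 10.5, 0.0, 0.0, 0.0, 0.0], [7.0, 6.5, 10.5, 0.0, 0.0, 0.0, 0.0], [7.0, 6.5, 10.5, 0.0, 0.0, 0.0, 0.0], [7.0, 6.5, 10.5, 0.0, 0.0, 0.0, 0.0]]
`print(gradients)` → prints [7.0, 6.5, 10.5, 0.0, 0.0, 0.0, 0.0]
`print(grad_refs[0] is grad_refs[1])` → prints True

Answer:
[7.0, 6.5, 10.5, 0.0, 0.0, 0.0, 0.0]
True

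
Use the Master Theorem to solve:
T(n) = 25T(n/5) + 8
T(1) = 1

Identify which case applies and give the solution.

a=25, b=5, f(n)=8. log_5(25) = 2. Since c=0 < 2, Case 1 applies: T(n) = Θ(n^log_b(a)) = O(n^2).

Answer: O(n^2) - Case 1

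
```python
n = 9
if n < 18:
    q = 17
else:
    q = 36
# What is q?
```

Trace:
`n = 9` → n = 9
`if n < 18: ...` → n < 18 is True → q = 17
So q = 17

Answer: 17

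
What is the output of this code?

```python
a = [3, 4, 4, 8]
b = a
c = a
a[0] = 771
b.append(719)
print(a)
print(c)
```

Key concept: multiple aliases.
Step by step:
`a = [3, 4, 4, 8]` → a = [3, 4, 4, 8]
`b = a` → b = [3, 4, 4, 8] (same object as a)
`c = a` → c = [3, 4, 4, 8] (same object as a, b)
`a[0] = 771` → a = [771, 4, 4, 8] (same object as b, c); b = [771, 4, 4, 8] (same object as a, c); c = [771, 4, 4, 8] (same object as a, b)
`b.append(719)` → a = [771, 4, 4, 8, 719] (same object as b, c); b = [771, 4, 4, 8, 719] (same object as a, c); c = [771, 4, 4, 8, 719] (same object as a, b)
`print(a)` → prints [771, 4, 4, 8, 719]
`print(c)` → prints [771, 4, 4, 8, 719]

Answer:
[771, 4, 4, 8, 719]
[771, 4, 4, 8, 719]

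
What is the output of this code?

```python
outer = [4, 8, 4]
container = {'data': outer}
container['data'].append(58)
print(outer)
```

Key concept: dict holds reference to list.
Step by step:
`outer = [4, 8, 4]` → outer = [4, 8, 4]
`container = {'data': outer}` → container = {'data': [4, 8, 4]}
`container['data'].append(58)` → outer = [4, 8, 4, 58]; container = {'data': [4, 8, 4, 58]}
`print(outer)` → prints [4, 8, 4, 58]

Answer: [4, 8, 4, 58]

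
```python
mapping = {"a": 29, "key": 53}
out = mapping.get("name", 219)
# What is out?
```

Trace:
`mapping = {"a": 29, "key": 53}` → mapping = {'a': 29, 'key': 53}
`out = mapping.get("name", 219)` → out = 219
So out = 219

Answer: 219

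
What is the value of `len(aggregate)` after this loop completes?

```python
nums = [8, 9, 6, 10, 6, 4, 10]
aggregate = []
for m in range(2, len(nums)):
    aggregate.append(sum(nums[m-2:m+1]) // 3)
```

Number of 3-element averages
`aggregate` takes the values: [] → [7] → [7, 8] → [7, 8, 7] → [7, 8, 7, 6] → [7, 8, 7, 6, 6]
So `len(aggregate)` = 5

Answer: 5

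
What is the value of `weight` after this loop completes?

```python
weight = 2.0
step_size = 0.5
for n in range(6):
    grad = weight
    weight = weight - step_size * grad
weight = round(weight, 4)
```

Gradient descent: w = 2.0 * (1 - 0.5)^6
`weight` takes the values: 2.0 → 1.0 → 0.5 → 0.25 → 0.125 → 0.0625 → 0.03125 → 0.0312

Answer: 0.0312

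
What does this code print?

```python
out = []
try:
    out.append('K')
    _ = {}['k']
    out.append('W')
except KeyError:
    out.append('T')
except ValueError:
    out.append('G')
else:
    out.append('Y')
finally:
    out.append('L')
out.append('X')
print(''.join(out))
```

Execution trace: 'K' (try body) → 'T' (except KeyError) → 'L' (finally) → 'X' (after the try/except). Output: KTLX

Answer: KTLX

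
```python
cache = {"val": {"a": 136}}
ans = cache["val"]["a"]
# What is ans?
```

Trace:
`cache = {"val": {"a": 136}}` → cache = {'val': {'a': 136}}
`ans = cache["val"]["a"]` → ans = 136
So ans = 136

Answer: 136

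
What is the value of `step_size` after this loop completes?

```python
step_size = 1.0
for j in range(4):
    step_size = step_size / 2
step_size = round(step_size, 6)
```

Halving LR 4 times: 1 / 2^4
`step_size` takes the values: 1.0 → 0.5 → 0.25 → 0.125 → 0.0625

Answer: 0.0625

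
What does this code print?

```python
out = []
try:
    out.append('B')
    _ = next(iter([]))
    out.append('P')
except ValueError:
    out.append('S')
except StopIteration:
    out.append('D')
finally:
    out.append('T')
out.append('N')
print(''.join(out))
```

Execution trace: 'B' (try body) → 'D' (except StopIteration) → 'T' (finally) → 'N' (after the try/except). Output: BDTN

Answer: BDTN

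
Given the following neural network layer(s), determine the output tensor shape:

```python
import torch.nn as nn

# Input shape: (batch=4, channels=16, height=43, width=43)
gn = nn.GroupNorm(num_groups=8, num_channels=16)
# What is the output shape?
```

Input: (4, 16, 43, 43) -> Output: (4, 16, 43, 43)

Answer: (4, 16, 43, 43)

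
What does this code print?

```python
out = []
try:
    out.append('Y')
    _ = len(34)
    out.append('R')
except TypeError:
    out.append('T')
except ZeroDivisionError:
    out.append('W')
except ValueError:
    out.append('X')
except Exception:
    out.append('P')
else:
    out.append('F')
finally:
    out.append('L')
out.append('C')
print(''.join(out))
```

Execution trace: 'Y' (try body) → 'T' (except TypeError) → 'L' (finally) → 'C' (after the try/except). Output: YTLC

Answer: YTLC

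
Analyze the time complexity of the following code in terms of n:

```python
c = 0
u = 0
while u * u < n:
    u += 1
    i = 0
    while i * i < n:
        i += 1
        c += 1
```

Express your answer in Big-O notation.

Each loop level contributes: √n × √n. Multiplying the contributions gives O(n).

Answer: O(n)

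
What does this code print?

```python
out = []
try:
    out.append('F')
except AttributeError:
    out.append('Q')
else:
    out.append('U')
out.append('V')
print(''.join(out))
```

Execution trace: 'F' (try body, no exception) → 'U' (else) → 'V' (after the try/except). Output: FUV

Answer: FUV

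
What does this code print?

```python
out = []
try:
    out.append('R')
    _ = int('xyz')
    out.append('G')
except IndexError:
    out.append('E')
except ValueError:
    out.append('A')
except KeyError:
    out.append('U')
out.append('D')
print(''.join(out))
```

Execution trace: 'R' (try body) → 'A' (except ValueError) → 'D' (after the try/except). Output: RAD

Answer: RAD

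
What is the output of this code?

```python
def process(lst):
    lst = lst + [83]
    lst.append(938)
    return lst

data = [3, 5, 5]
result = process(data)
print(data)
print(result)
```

Key concept: rebinding parameter vs mutation.
Step by step:
`data = [3, 5, 5]` → data = [3, 5, 5]
`result = process(data)` → result = [3, 5, 5, 83, 938]
`print(data)` → prints [3, 5, 5]
`print(result)` → prints [3, 5, 5, 83, 938]

Answer:
[3, 5, 5]
[3, 5, 5, 83, 938]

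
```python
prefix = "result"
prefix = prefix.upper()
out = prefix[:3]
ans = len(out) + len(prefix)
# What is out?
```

Trace:
`prefix = "result"` → prefix = 'result'
`prefix = prefix.upper()` → prefix = 'RESULT'
`out = prefix[:3]` → out = 'RES'
`ans = len(out) + len(prefix)` → ans = 9
So out = 'RES'

Answer: 'RES'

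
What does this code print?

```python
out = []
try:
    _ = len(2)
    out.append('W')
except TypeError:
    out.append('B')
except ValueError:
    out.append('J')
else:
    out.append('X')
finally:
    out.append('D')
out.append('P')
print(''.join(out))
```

Execution trace: 'B' (except TypeError) → 'D' (finally) → 'P' (after the try/except). Output: BDP

Answer: BDP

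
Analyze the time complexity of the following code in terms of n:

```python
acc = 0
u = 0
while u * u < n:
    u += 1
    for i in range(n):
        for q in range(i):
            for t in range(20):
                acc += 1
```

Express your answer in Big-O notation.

Each loop level contributes: √n × n × n × 1. Multiplying the contributions gives O(n^2√n).

Answer: O(n^2√n)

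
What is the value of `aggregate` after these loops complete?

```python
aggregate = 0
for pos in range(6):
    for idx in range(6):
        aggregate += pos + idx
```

Sum of all pos+idx for pos,idx in 6x6
`aggregate` takes the values: 0 → 1 → 3 → 6 → 10 → 15 → 16 → 18 → 21 → 25 → 30 → 36 → 38 → 41 → 45 → 50 → 56 → 63 → 66 → 70 → 75 → 81 → 88 → 96 → 100 → 105 → 111 → 118 → 126 → 135 → 140 → 146 → 153 → 161 → 170 → 180

Answer: 180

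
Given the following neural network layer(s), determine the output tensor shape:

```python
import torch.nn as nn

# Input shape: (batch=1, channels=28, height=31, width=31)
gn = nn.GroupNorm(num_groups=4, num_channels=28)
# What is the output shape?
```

Input: (1, 28, 31, 31) -> Output: (1, 28, 31, 31)

Answer: (1, 28, 31, 31)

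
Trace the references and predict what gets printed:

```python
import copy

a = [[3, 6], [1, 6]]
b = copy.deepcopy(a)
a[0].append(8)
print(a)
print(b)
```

Key concept: deep copy is fully independent.
Step by step:
`a = [[3, 6], [1, 6]]` → a = [[3, 6], [1, 6]]
`b = copy.deepcopy(a)` → b = [[3, 6], [1, 6]]
`a[0].append(8)` → a = [[3, 6, 8], [1, 6]]
`print(a)` → prints [[3, 6, 8], [1, 6]]
`print(b)` → prints [[3, 6], [1, 6]]

Answer:
[[3, 6, 8], [1, 6]]
[[3, 6], [1, 6]]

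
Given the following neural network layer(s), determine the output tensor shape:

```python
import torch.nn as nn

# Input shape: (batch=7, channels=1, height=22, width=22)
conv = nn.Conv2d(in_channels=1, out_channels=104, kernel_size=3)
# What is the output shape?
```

Input: (7, 1, 22, 22) -> Output: (7, 104, 20, 20)

Answer: (7, 104, 20, 20)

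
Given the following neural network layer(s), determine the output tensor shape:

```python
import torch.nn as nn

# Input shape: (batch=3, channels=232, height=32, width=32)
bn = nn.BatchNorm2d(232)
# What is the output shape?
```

Input: (3, 232, 32, 32) -> Output: (3, 232, 32, 32)

Answer: (3, 232, 32, 32)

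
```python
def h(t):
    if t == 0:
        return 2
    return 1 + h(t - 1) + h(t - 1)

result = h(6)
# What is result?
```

h(t) = 1 + 2·h(t-1), h(0)=2. Closed form: (2+1)·2^6 - 1 = 191.

Answer: 191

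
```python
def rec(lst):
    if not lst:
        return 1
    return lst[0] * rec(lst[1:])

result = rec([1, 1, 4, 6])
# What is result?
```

Product over [1, 1, 4, 6] = 1 * 1 * 4 * 6 = 24

Answer: 24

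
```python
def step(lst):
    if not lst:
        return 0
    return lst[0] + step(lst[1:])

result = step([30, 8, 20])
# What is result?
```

30 + 8 + 20 + 0 = 58

Answer: 58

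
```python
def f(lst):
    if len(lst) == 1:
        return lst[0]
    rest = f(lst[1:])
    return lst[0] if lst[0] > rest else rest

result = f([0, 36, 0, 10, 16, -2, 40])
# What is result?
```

Recursive max over [0, 36, 0, 10, 16, -2, 40] = 40

Answer: 40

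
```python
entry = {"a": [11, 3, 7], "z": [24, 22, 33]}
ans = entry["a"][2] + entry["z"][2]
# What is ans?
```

Trace:
`entry = {"a": [11, 3, 7], "z": [24, 22, 33]}` → entry = {'a': [11, 3, 7], 'z': [24, 22, 33]}
`ans = entry["a"][2] + entry["z"][2]` → ans = 40
So ans = 40

Answer: 40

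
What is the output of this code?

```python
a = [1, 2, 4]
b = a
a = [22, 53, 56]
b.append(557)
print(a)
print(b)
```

Key concept: rebinding vs mutation: a is rebound to a new list, b still points at the original.
Step by step:
`a = [1, 2, 4]` → a = [1, 2, 4]
`b = a` → b = [1, 2, 4] (same object as a)
`a = [22, 53, 56]` → a = [22, 53, 56]
`b.append(557)` → b = [1, 2, 4, 557]
`print(a)` → prints [22, 53, 56]
`print(b)` → prints [1, 2, 4, 557]

Answer:
[22, 53, 56]
[1, 2, 4, 557]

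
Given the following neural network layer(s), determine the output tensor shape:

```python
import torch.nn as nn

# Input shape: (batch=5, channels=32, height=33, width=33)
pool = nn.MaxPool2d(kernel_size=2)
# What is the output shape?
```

Input: (5, 32, 33, 33) -> Output: (5, 32, 16, 16)

Answer: (5, 32, 16, 16)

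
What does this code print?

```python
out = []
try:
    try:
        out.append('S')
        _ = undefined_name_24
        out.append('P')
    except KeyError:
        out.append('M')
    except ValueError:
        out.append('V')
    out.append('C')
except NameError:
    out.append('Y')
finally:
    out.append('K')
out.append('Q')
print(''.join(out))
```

Execution trace: 'S' (inner try body) → 'Y' (except NameError) → 'K' (finally) → 'Q' (after the try/except). Output: SYKQ

Answer: SYKQ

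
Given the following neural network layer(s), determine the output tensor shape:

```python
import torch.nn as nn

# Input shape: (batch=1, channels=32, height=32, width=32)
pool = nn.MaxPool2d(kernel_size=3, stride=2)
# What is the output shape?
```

Input: (1, 32, 32, 32) -> Output: (1, 32, 15, 15)

Answer: (1, 32, 15, 15)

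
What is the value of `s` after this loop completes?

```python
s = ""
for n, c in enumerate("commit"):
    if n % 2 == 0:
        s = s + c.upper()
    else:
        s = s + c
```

Uppercase even positions in 'commit'
`s` takes the values: "" → "C" → "Co" → "CoM" → "CoMm" → "CoMmI" → "CoMmIt"

Answer: "CoMmIt"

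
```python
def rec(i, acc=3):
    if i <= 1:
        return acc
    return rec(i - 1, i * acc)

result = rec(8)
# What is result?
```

Accumulator trace (n, acc): (8, 3) -> (7, 24) -> (6, 168) -> (5, 1008) -> (4, 5040) -> (3, 20160) -> (2, 60480) -> (1, 120960) -> return 120960

Answer: 120960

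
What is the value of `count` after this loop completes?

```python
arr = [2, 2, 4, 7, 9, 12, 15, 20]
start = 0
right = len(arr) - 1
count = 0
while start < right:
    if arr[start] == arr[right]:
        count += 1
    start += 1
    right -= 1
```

Count matching pairs from ends
`count` takes the values: 0

Answer: 0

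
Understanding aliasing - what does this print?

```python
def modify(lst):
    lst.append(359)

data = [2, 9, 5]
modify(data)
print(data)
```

Key concept: function modifies passed list.
Step by step:
`data = [2, 9, 5]` → data = [2, 9, 5]
`modify(data)` → data = [2, 9, 5, 359]
`print(data)` → prints [2, 9, 5, 359]

Answer: [2, 9, 5, 359]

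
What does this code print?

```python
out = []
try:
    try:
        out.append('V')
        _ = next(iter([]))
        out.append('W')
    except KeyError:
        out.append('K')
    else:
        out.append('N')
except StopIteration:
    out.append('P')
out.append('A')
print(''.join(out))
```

Execution trace: 'V' (try body) → 'P' (outer except StopIteration) → 'A' (after the try/except). Output: VPA

Answer: VPA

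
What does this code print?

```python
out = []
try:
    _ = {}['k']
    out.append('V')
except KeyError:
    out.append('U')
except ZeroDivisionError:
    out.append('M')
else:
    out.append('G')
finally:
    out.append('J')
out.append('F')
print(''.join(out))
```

Execution trace: 'U' (except KeyError) → 'J' (finally) → 'F' (after the try/except). Output: UJF

Answer: UJF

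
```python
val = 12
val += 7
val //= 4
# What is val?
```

Trace:
`val = 12` → val = 12
`val += 7` → val = 19
`val //= 4` → val = 4
So val = 4

Answer: 4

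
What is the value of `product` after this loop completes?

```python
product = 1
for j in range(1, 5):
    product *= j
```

4! = 24
`product` takes the values: 1 → 2 → 6 → 24

Answer: 24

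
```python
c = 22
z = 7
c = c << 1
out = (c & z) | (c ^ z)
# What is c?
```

Trace:
`c = 22` → c = 22
`z = 7` → z = 7
`c = c << 1` → c = 44
`out = (c & z) | (c ^ z)` → out = 47
So c = 44

Answer: 44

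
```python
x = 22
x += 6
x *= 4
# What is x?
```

Trace:
`x = 22` → x = 22
`x += 6` → x = 28
`x *= 4` → x = 112
So x = 112

Answer: 112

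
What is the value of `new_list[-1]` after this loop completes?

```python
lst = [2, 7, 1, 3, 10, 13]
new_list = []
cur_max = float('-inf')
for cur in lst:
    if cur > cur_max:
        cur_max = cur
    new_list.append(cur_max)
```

Running max ends at 13
`new_list` takes the values: [] → [2] → [2, 7] → [2, 7, 7] → [2, 7, 7, 7] → [2, 7, 7, 7, 10] → [2, 7, 7, 7, 10, 13]
So `new_list[-1]` = 13

Answer: 13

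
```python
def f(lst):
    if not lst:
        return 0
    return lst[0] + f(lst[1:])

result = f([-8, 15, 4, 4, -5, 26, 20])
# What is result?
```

(-8) + 15 + 4 + 4 + (-5) + 26 + 20 + 0 = 56

Answer: 56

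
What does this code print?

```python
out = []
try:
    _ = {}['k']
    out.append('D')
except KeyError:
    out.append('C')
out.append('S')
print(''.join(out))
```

Execution trace: 'C' (except KeyError) → 'S' (after the try/except). Output: CS

Answer: CS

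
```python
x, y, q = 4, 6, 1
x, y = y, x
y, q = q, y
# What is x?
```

Trace:
`x, y, q = 4, 6, 1` → x = 4; y = 6; q = 1
`x, y = y, x` → x = 6; y = 4
`y, q = q, y` → y = 1; q = 4
So x = 6

Answer: 6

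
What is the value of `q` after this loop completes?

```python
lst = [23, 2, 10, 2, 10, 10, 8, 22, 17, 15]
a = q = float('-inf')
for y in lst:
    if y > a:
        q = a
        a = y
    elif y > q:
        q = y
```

Second largest (with repeats) in [23, 2, 10, 2, 10, 10, 8, 22, 17, 15]
`q` takes the values: -inf → 2 → 10 → 22

Answer: 22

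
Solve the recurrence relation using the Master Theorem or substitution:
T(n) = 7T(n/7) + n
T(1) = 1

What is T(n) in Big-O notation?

By Master Theorem: a=7, b=7, f(n)=n. Since log_7(7) = 1 and f(n) = Θ(n^1), Case 2 applies. T(n) = O(n log n).

Answer: O(n log n)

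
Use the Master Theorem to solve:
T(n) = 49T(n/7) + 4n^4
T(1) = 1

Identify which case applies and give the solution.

a=49, b=7, f(n)=4n^4. log_7(49) = 2. Since c=4 > 2 and the regularity condition holds (49(n/7)^4 = (49/7^4)n^4 with 49/7^4 < 1), Case 3 applies: T(n) = Θ(f(n)) = O(n^4).

Answer: O(n^4) - Case 3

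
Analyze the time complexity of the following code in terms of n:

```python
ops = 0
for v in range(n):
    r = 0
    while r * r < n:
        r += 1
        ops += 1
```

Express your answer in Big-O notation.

Each loop level contributes: n × √n. Multiplying the contributions gives O(n√n).

Answer: O(n√n)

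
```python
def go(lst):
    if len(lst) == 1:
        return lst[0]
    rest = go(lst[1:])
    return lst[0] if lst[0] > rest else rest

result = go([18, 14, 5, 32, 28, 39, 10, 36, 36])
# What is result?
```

Recursive max over [18, 14, 5, 32, 28, 39, 10, 36, 36] = 39

Answer: 39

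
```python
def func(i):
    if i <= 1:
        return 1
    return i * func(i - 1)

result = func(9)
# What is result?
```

func(9) = 9 * 8 * 7 * 6 * 5 * 4 * 3 * 2 * 1 = 362880

Answer: 362880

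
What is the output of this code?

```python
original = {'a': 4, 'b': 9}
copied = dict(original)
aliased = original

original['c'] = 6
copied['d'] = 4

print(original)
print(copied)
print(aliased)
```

Key concept: dict() creates copy, assignment creates alias.
Step by step:
`original = {'a': 4, 'b': 9}` → original = {'a': 4, 'b': 9}
`copied = dict(original)` → copied = {'a': 4, 'b': 9}
`aliased = original` → aliased = {'a': 4, 'b': 9} (same object as original)
`original['c'] = 6` → original = {'a': 4, 'b': 9, 'c': 6} (same object as aliased); aliased = {'a': 4, 'b': 9, 'c': 6} (same object as original)
`copied['d'] = 4` → copied = {'a': 4, 'b': 9, 'd': 4}
`print(original)` → prints {'a': 4, 'b': 9, 'c': 6}
`print(copied)` → prints {'a': 4, 'b': 9, 'd': 4}
`print(aliased)` → prints {'a': 4, 'b': 9, 'c': 6}

Answer:
{'a': 4, 'b': 9, 'c': 6}
{'a': 4, 'b': 9, 'd': 4}
{'a': 4, 'b': 9, 'c': 6}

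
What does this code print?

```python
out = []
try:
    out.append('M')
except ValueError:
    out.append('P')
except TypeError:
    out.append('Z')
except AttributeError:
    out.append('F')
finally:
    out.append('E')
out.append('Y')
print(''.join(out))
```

Execution trace: 'M' (try body, no exception) → 'E' (finally) → 'Y' (after the try/except). Output: MEY

Answer: MEY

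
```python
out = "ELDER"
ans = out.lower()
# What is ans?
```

Trace:
`out = "ELDER"` → out = 'ELDER'
`ans = out.lower()` → ans = 'elder'
So ans = 'elder'

Answer: 'elder'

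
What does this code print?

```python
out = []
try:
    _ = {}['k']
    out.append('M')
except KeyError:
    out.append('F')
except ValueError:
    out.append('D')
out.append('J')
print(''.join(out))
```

Execution trace: 'F' (except KeyError) → 'J' (after the try/except). Output: FJ

Answer: FJ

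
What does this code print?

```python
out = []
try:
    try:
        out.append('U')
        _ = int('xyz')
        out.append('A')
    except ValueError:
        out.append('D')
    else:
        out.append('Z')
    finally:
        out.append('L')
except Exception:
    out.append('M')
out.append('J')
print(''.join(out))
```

Execution trace: 'U' (inner try body) → 'D' (inner except ValueError) → 'L' (inner finally) → 'J' (after the try/except). Output: UDLJ

Answer: UDLJ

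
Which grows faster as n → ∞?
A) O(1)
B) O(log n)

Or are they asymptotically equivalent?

O(1) vs O(log n): Higher order terms dominate.

Answer: B) O(log n) grows faster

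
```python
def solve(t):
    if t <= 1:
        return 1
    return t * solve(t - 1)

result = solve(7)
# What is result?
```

solve(7) = 7 * 6 * 5 * 4 * 3 * 2 * 1 = 5040

Answer: 5040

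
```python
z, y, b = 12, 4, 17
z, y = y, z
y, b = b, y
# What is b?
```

Trace:
`z, y, b = 12, 4, 17` → z = 12; y = 4; b = 17
`z, y = y, z` → z = 4; y = 12
`y, b = b, y` → y = 17; b = 12
So b = 12

Answer: 12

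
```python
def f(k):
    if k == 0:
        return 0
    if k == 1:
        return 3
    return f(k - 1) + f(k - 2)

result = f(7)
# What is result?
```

Build up from base cases: f(0)=0, f(1)=3, f(2)=3, f(3)=6, f(4)=9, f(5)=15, f(6)=24, ..., f(7)=39

Answer: 39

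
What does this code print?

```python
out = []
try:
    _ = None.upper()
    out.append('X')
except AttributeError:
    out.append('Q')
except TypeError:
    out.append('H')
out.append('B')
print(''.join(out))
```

Execution trace: 'Q' (except AttributeError) → 'B' (after the try/except). Output: QB

Answer: QB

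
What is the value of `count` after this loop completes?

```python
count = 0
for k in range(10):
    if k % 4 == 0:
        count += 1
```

Count numbers divisible by 4 in range(10)
`count` takes the values: 0 → 1 → 2 → 3

Answer: 3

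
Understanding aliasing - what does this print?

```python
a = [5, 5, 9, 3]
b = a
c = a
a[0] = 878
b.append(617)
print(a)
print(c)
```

Key concept: multiple aliases.
Step by step:
`a = [5, 5, 9, 3]` → a = [5, 5, 9, 3]
`b = a` → b = [5, 5, 9, 3] (same object as a)
`c = a` → c = [5, 5, 9, 3] (same object as a, b)
`a[0] = 878` → a = [878, 5, 9, 3] (same object as b, c); b = [878, 5, 9, 3] (same object as a, c); c = [878, 5, 9, 3] (same object as a, b)
`b.append(617)` → a = [878, 5, 9, 3, 617] (same object as b, c); b = [878, 5, 9, 3, 617] (same object as a, c); c = [878, 5, 9, 3, 617] (same object as a, b)
`print(a)` → prints [878, 5, 9, 3, 617]
`print(c)` → prints [878, 5, 9, 3, 617]

Answer:
[878, 5, 9, 3, 617]
[878, 5, 9, 3, 617]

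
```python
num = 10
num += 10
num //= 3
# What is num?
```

Trace:
`num = 10` → num = 10
`num += 10` → num = 20
`num //= 3` → num = 6
So num = 6

Answer: 6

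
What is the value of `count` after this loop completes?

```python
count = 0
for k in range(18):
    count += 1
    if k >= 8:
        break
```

Loop breaks when k reaches 8, count is 9
`count` takes the values: 0 → 1 → 2 → 3 → 4 → 5 → 6 → 7 → 8 → 9

Answer: 9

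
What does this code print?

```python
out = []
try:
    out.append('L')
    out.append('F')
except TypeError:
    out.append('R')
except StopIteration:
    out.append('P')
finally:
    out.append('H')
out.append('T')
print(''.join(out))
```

Execution trace: 'L' (try body) → 'F' (try body, no exception) → 'H' (finally) → 'T' (after the try/except). Output: LFHT

Answer: LFHT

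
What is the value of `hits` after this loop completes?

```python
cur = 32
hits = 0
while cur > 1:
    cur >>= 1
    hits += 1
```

Count right shifts until 1
`hits` takes the values: 0 → 1 → 2 → 3 → 4 → 5

Answer: 5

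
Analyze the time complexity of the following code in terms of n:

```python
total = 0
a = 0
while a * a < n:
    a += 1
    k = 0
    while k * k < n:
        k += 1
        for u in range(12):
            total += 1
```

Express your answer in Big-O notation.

Each loop level contributes: √n × √n × 1. Multiplying the contributions gives O(n).

Answer: O(n)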